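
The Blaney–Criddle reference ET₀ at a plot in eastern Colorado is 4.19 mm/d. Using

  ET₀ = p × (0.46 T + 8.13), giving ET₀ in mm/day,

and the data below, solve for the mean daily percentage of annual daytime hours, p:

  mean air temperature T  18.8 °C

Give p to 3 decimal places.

p = ET₀ / (0.46 T + 8.13) = 4.19 / (0.46 × 18.8 + 8.13) = 4.19 / 16.778 = 0.2497

0.250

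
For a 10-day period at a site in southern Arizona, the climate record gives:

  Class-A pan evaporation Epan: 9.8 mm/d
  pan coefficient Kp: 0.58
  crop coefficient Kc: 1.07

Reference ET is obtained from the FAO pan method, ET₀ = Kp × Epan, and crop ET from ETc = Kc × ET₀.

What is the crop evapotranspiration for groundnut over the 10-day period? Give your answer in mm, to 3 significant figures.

ET₀ = 0.58 × 9.8 = 5.6840 mm/d
ETc = Kc × ET₀ = 1.07 × 5.6840 = 6.0819 mm/d
Over 10 days: 6.0819 × 10 = 60.819 mm

60.8 mm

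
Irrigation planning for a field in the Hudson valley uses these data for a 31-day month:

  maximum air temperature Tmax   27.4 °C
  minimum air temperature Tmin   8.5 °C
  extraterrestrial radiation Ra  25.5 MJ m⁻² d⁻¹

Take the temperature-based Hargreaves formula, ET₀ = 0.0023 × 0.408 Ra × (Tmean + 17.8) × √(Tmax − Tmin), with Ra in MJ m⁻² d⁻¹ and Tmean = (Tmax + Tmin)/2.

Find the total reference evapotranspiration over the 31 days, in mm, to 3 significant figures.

115 mm

Tmean = (27.4 + 8.5)/2 = 17.95 °C
0.408 Ra = 0.408 × 25.5 = 10.4040 mm/d equivalent
ET₀ = 0.0023 × 10.4040 × (17.95 + 17.8) × √18.9 = 0.0023 × 10.4040 × 35.75 × 4.3474 = 3.7191 mm/d
Over 31 days: 3.7191 × 31 = 115.292 mm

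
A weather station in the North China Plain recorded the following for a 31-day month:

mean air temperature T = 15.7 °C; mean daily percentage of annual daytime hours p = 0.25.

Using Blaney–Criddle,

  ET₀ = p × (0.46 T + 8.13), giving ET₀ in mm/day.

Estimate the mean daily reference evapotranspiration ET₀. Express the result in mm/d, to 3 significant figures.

ET₀ = 0.25 × (0.46 × 15.7 + 8.13) = 0.25 × 15.352 = 3.8380 mm/d

3.84 mm/d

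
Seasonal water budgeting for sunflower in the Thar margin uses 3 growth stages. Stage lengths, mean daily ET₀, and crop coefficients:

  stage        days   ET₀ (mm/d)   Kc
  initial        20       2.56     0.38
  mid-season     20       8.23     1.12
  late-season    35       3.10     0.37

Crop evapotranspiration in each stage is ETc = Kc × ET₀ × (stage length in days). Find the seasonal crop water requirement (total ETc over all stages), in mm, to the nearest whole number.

initial: 0.38 × 2.56 × 20 = 19.46 mm
mid-season: 1.12 × 8.23 × 20 = 184.35 mm
late-season: 0.37 × 3.10 × 35 = 40.15 mm
Seasonal total = 243.96 mm

244 mm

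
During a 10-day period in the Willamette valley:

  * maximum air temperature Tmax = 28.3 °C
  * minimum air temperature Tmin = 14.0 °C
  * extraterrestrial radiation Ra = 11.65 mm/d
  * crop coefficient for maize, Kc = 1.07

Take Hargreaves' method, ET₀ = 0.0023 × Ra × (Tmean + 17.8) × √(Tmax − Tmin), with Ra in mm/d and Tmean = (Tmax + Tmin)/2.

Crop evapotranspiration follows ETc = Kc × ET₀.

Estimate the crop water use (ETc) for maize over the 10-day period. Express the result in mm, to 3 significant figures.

42.2 mm

Tmean = (28.3 + 14.0)/2 = 21.15 °C
ET₀ = 0.0023 × 11.65 × (21.15 + 17.8) × √14.3 = 0.0023 × 11.65 × 38.95 × 3.7815 = 3.9466 mm/d
ETc = Kc × ET₀ = 1.07 × 3.9466 = 4.2229 mm/d
Over 10 days: 4.2229 × 10 = 42.229 mm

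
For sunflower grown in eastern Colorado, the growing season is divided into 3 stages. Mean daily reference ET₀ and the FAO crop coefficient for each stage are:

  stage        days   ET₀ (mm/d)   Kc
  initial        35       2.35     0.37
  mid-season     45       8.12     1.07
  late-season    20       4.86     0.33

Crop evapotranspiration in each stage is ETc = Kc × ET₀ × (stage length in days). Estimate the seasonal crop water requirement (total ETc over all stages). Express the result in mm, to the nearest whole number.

initial: 0.37 × 2.35 × 35 = 30.43 mm
mid-season: 1.07 × 8.12 × 45 = 390.98 mm
late-season: 0.33 × 4.86 × 20 = 32.08 mm
Seasonal total = 453.49 mm

453 mm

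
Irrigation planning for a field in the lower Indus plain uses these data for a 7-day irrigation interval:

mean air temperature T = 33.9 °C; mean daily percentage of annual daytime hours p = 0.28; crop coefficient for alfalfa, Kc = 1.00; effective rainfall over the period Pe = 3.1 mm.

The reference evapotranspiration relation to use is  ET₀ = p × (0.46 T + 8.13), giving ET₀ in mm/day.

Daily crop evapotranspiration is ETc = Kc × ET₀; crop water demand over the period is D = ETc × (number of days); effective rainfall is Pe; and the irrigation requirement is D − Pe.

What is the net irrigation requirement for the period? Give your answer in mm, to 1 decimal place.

43.4 mm

ET₀ = 0.28 × (0.46 × 33.9 + 8.13) = 0.28 × 23.724 = 6.6427 mm/d
ETc = Kc × ET₀ = 1.00 × 6.6427 = 6.6427 mm/d
Crop demand D = ETc × 7 d = 6.6427 × 7 = 46.499 mm
D − Pe = 46.499 − 3.1 = 43.399 mm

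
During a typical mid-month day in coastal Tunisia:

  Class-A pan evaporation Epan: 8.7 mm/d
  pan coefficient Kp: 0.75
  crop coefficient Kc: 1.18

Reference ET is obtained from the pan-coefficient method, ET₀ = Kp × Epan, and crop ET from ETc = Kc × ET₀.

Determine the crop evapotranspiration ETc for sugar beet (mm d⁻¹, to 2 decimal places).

7.70 mm d⁻¹

ET₀ = 0.75 × 8.7 = 6.5250 mm/d
ETc = Kc × ET₀ = 1.18 × 6.5250 = 7.6995 mm/d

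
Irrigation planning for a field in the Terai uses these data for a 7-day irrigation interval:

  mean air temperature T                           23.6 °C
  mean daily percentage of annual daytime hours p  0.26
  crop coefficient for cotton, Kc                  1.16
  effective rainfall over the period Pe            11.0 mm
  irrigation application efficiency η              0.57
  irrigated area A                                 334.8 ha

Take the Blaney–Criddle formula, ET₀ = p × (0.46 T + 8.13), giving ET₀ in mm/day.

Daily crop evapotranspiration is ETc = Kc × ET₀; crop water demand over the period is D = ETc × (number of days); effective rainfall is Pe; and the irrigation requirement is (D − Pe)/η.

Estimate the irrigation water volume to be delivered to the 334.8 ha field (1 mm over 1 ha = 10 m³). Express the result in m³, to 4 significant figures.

ET₀ = 0.26 × (0.46 × 23.6 + 8.13) = 0.26 × 18.986 = 4.9364 mm/d
ETc = Kc × ET₀ = 1.16 × 4.9364 = 5.7262 mm/d
Crop demand D = ETc × 7 d = 5.7262 × 7 = 40.083 mm
D − Pe = 40.083 − 11.0 = 29.083 mm
Gross irrigation = 29.083 / 0.57 = 51.023 mm
Volume = 51.023 mm × 334.8 ha × 10 = 170825.0 m³

170800 m³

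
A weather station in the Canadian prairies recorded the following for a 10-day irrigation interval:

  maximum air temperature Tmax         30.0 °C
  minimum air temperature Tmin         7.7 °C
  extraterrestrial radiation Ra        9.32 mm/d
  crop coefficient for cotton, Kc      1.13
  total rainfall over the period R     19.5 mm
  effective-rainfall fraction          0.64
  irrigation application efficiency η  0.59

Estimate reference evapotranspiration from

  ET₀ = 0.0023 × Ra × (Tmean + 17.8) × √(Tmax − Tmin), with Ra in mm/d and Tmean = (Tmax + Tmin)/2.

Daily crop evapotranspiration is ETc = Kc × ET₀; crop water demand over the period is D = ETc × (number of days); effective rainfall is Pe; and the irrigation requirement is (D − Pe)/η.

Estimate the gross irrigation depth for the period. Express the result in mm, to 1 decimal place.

Tmean = (30.0 + 7.7)/2 = 18.85 °C
ET₀ = 0.0023 × 9.32 × (18.85 + 17.8) × √22.3 = 0.0023 × 9.32 × 36.65 × 4.7223 = 3.7100 mm/d
ETc = Kc × ET₀ = 1.13 × 3.7100 = 4.1923 mm/d
Crop demand D = ETc × 10 d = 4.1923 × 10 = 41.923 mm
Pe = 0.64 × 19.5 = 12.480 mm
D − Pe = 41.923 − 12.480 = 29.443 mm
Gross irrigation = 29.443 / 0.59 = 49.903 mm

49.9 mm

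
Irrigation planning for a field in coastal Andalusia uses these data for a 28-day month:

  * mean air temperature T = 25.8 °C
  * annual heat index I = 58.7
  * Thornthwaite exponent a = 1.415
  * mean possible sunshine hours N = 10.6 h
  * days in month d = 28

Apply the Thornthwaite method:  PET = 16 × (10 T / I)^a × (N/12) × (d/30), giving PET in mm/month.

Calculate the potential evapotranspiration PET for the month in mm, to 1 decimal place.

10T/I = 10 × 25.8 / 58.7 = 4.3952
(10T/I)^a = 4.3952^1.415 = 8.1248
Uncorrected PET = 16 × 8.1248 = 129.997 mm
Correction = (N/12)(d/30) = (10.6/12)(28/30) = 0.8244
PET = 129.997 × 0.8244 = 107.170 mm/month

107.2 mm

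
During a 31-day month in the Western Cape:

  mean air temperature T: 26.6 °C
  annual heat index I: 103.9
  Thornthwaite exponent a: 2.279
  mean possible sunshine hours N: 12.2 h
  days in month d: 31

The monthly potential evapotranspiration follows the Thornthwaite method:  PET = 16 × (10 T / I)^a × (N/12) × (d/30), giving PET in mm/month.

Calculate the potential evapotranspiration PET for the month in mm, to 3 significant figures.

143 mm

10T/I = 10 × 26.6 / 103.9 = 2.5602
(10T/I)^a = 2.5602^2.279 = 8.5203
Uncorrected PET = 16 × 8.5203 = 136.325 mm
Correction = (N/12)(d/30) = (12.2/12)(31/30) = 1.0506
PET = 136.325 × 1.0506 = 143.223 mm/month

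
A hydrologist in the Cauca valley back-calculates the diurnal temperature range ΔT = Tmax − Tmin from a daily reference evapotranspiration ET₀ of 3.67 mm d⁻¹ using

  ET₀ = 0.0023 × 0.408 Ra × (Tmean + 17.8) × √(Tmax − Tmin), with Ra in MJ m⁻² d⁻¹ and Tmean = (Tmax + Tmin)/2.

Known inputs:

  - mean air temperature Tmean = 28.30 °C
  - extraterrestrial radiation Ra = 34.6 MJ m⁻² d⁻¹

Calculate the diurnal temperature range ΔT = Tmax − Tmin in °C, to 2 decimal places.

√ΔT = ET₀ / [0.0023 × 0.408 × Ra × (Tmean+17.8)] = 3.67 / (0.0023 × 14.1168 × 46.10) = 2.4519
ΔT = 2.4519² = 6.012 °C

6.01 °C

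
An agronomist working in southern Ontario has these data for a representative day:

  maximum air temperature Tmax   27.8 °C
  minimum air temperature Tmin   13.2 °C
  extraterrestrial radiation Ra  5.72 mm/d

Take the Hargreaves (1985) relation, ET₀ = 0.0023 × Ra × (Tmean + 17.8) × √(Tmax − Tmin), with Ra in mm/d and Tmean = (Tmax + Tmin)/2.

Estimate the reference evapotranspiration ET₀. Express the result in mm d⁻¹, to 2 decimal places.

1.93 mm d⁻¹

Tmean = (27.8 + 13.2)/2 = 20.50 °C
ET₀ = 0.0023 × 5.72 × (20.50 + 17.8) × √14.6 = 0.0023 × 5.72 × 38.30 × 3.8210 = 1.9253 mm/d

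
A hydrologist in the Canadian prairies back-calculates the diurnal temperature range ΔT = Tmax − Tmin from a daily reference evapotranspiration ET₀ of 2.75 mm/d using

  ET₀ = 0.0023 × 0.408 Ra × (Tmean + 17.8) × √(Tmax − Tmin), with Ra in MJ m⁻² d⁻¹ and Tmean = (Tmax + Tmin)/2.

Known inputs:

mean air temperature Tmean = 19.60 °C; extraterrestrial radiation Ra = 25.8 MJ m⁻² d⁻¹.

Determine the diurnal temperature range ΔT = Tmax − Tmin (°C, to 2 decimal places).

√ΔT = ET₀ / [0.0023 × 0.408 × Ra × (Tmean+17.8)] = 2.75 / (0.0023 × 10.5264 × 37.40) = 3.0371
ΔT = 3.0371² = 9.224 °C

9.22 °C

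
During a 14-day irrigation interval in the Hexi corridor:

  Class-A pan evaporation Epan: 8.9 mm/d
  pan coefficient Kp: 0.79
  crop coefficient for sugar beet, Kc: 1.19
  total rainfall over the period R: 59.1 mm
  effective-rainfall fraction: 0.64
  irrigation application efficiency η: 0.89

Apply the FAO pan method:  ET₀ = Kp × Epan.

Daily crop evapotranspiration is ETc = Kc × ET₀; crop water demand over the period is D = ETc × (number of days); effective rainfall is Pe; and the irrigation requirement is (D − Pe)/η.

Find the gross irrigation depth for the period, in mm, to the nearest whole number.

ET₀ = 0.79 × 8.9 = 7.0310 mm/d
ETc = Kc × ET₀ = 1.19 × 7.0310 = 8.3669 mm/d
Crop demand D = ETc × 14 d = 8.3669 × 14 = 117.137 mm
Pe = 0.64 × 59.1 = 37.824 mm
D − Pe = 117.137 − 37.824 = 79.313 mm
Gross irrigation = 79.313 / 0.89 = 89.116 mm

89 mm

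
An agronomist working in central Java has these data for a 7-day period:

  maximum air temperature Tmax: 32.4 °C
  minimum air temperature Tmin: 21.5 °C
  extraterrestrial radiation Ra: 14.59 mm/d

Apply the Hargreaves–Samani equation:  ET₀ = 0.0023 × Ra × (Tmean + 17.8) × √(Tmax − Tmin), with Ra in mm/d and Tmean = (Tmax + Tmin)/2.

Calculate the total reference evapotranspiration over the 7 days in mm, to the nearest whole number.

35 mm

Tmean = (32.4 + 21.5)/2 = 26.95 °C
ET₀ = 0.0023 × 14.59 × (26.95 + 17.8) × √10.9 = 0.0023 × 14.59 × 44.75 × 3.3015 = 4.9578 mm/d
Over 7 days: 4.9578 × 7 = 34.705 mm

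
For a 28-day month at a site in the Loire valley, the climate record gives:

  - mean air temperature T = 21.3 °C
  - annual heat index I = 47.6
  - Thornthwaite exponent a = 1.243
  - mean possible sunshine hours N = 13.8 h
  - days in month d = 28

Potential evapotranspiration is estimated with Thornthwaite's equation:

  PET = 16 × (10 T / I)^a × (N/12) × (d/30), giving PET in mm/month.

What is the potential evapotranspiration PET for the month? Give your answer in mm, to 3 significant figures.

111 mm

10T/I = 10 × 21.3 / 47.6 = 4.4748
(10T/I)^a = 4.4748^1.243 = 6.4404
Uncorrected PET = 16 × 6.4404 = 103.046 mm
Correction = (N/12)(d/30) = (13.8/12)(28/30) = 1.0733
PET = 103.046 × 1.0733 = 110.599 mm/month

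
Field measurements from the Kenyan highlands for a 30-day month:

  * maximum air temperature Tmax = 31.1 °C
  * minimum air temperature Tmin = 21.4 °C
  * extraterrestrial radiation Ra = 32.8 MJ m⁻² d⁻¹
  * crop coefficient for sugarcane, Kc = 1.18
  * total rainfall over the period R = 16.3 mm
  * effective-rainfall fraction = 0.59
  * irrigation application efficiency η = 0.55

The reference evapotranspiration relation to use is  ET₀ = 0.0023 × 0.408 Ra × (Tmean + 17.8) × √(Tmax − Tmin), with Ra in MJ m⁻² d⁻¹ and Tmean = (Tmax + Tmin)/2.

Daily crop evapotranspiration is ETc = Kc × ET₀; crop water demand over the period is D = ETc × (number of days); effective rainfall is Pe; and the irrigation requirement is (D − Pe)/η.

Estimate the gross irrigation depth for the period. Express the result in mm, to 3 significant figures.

254 mm

Tmean = (31.1 + 21.4)/2 = 26.25 °C
0.408 Ra = 0.408 × 32.8 = 13.3824 mm/d equivalent
ET₀ = 0.0023 × 13.3824 × (26.25 + 17.8) × √9.7 = 0.0023 × 13.3824 × 44.05 × 3.1145 = 4.2228 mm/d
ETc = Kc × ET₀ = 1.18 × 4.2228 = 4.9829 mm/d
Crop demand D = ETc × 30 d = 4.9829 × 30 = 149.487 mm
Pe = 0.59 × 16.3 = 9.617 mm
D − Pe = 149.487 − 9.617 = 139.870 mm
Gross irrigation = 139.870 / 0.55 = 254.309 mm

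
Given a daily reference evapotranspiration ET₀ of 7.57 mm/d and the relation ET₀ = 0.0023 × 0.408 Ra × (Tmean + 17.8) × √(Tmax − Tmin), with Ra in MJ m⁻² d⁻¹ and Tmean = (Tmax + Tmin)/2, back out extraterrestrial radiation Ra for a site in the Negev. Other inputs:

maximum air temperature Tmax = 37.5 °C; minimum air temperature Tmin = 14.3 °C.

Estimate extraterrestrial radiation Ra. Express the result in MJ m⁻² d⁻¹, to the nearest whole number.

38 MJ m⁻² d⁻¹

Tmean = (37.5+14.3)/2 = 25.90 °C; ΔT = 23.2
Ra = ET₀ / [0.0023 × 0.408 × (Tmean+17.8) × √ΔT]
   = 7.57 / (0.0023 × 0.408 × 43.70 × 4.8166) = 38.325 MJ m⁻² d⁻¹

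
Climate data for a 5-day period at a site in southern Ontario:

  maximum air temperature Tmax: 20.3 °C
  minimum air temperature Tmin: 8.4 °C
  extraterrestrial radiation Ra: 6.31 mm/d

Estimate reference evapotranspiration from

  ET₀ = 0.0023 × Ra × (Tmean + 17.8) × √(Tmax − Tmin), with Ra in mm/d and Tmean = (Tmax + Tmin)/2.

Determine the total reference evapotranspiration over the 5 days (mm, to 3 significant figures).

8.05 mm

Tmean = (20.3 + 8.4)/2 = 14.35 °C
ET₀ = 0.0023 × 6.31 × (14.35 + 17.8) × √11.9 = 0.0023 × 6.31 × 32.15 × 3.4496 = 1.6096 mm/d
Over 5 days: 1.6096 × 5 = 8.048 mm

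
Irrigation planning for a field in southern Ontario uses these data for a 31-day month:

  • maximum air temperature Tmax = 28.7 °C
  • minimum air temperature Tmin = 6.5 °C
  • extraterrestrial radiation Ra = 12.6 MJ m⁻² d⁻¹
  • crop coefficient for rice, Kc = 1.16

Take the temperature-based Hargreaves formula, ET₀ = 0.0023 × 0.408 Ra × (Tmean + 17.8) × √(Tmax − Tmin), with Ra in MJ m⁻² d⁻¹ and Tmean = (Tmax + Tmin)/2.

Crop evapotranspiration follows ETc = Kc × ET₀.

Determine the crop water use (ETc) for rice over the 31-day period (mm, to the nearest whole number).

Tmean = (28.7 + 6.5)/2 = 17.60 °C
0.408 Ra = 0.408 × 12.6 = 5.1408 mm/d equivalent
ET₀ = 0.0023 × 5.1408 × (17.60 + 17.8) × √22.2 = 0.0023 × 5.1408 × 35.40 × 4.7117 = 1.9721 mm/d
ETc = Kc × ET₀ = 1.16 × 1.9721 = 2.2876 mm/d
Over 31 days: 2.2876 × 31 = 70.916 mm

71 mm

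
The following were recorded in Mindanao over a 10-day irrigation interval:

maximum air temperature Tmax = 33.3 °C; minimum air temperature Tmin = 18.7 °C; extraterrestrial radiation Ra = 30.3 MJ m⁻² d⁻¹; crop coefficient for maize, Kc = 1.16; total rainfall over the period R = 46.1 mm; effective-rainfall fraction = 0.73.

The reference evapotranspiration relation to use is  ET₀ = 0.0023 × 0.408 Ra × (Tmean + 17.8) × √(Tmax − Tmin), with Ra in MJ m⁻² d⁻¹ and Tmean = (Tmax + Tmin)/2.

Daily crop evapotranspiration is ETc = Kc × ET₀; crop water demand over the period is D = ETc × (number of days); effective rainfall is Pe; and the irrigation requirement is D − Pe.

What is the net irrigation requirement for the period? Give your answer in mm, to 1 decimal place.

21.5 mm

Tmean = (33.3 + 18.7)/2 = 26.00 °C
0.408 Ra = 0.408 × 30.3 = 12.3624 mm/d equivalent
ET₀ = 0.0023 × 12.3624 × (26.00 + 17.8) × √14.6 = 0.0023 × 12.3624 × 43.80 × 3.8210 = 4.7586 mm/d
ETc = Kc × ET₀ = 1.16 × 4.7586 = 5.5200 mm/d
Crop demand D = ETc × 10 d = 5.5200 × 10 = 55.200 mm
Pe = 0.73 × 46.1 = 33.653 mm
D − Pe = 55.200 − 33.653 = 21.547 mm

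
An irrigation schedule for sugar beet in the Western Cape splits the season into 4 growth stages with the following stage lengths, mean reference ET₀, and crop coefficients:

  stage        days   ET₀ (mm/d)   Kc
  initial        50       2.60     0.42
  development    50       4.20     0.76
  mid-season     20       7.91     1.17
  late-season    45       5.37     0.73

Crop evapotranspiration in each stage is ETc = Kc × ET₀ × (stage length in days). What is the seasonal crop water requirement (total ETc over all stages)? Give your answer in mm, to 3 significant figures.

initial: 0.42 × 2.60 × 50 = 54.60 mm
development: 0.76 × 4.20 × 50 = 159.60 mm
mid-season: 1.17 × 7.91 × 20 = 185.09 mm
late-season: 0.73 × 5.37 × 45 = 176.40 mm
Seasonal total = 575.69 mm

576 mm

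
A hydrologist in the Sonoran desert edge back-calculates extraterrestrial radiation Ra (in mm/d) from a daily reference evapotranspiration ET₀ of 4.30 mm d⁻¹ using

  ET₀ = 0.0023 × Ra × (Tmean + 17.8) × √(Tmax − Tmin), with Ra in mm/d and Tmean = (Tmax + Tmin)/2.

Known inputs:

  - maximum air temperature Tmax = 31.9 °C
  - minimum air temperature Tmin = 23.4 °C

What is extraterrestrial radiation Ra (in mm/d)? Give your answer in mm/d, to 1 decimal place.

Tmean = 27.65 °C; √ΔT = 2.9155
Ra = ET₀ / [0.0023 × (Tmean+17.8) × √ΔT] = 4.30 / (0.0023 × 45.45 × 2.9155) = 14.109 mm/d

14.1 mm/d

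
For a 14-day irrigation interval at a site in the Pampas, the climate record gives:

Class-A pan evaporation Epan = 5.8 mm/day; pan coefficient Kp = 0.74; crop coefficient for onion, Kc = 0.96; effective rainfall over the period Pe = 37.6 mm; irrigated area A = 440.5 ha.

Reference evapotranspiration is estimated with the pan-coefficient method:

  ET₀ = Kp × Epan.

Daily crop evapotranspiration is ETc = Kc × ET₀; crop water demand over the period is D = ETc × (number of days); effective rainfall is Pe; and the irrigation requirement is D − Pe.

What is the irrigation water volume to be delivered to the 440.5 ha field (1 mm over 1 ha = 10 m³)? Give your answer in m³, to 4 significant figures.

ET₀ = 0.74 × 5.8 = 4.2920 mm/d
ETc = Kc × ET₀ = 0.96 × 4.2920 = 4.1203 mm/d
Crop demand D = ETc × 14 d = 4.1203 × 14 = 57.684 mm
D − Pe = 57.684 − 37.6 = 20.084 mm
Volume = 20.084 mm × 440.5 ha × 10 = 88470.0 m³

88470 m³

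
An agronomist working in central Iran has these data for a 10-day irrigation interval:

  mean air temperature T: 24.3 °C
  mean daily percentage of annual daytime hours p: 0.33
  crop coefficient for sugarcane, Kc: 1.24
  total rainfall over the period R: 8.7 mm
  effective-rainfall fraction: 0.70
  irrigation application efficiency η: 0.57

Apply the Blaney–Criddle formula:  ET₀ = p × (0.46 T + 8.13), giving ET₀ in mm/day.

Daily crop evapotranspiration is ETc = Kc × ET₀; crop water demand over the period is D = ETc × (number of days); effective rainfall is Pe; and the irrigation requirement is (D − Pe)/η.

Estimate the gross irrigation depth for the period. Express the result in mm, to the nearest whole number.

ET₀ = 0.33 × (0.46 × 24.3 + 8.13) = 0.33 × 19.308 = 6.3716 mm/d
ETc = Kc × ET₀ = 1.24 × 6.3716 = 7.9008 mm/d
Crop demand D = ETc × 10 d = 7.9008 × 10 = 79.008 mm
Pe = 0.70 × 8.7 = 6.090 mm
D − Pe = 79.008 − 6.090 = 72.918 mm
Gross irrigation = 72.918 / 0.57 = 127.926 mm

128 mm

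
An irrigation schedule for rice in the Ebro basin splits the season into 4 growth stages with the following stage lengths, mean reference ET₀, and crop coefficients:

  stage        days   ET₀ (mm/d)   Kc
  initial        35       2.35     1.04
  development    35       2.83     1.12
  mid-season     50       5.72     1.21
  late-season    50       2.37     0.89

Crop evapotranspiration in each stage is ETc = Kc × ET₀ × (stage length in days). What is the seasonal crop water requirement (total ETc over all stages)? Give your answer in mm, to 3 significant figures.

initial: 1.04 × 2.35 × 35 = 85.54 mm
development: 1.12 × 2.83 × 35 = 110.94 mm
mid-season: 1.21 × 5.72 × 50 = 346.06 mm
late-season: 0.89 × 2.37 × 50 = 105.47 mm
Seasonal total = 648.01 mm

648 mm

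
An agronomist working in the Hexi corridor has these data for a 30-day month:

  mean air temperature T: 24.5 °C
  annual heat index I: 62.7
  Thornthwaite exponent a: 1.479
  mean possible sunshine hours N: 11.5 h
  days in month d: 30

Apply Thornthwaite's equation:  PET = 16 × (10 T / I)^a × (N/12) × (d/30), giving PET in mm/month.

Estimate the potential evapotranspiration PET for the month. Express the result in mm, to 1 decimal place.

10T/I = 10 × 24.5 / 62.7 = 3.9075
(10T/I)^a = 3.9075^1.479 = 7.5062
Uncorrected PET = 16 × 7.5062 = 120.099 mm
Correction = (N/12)(d/30) = (11.5/12)(30/30) = 0.9583
PET = 120.099 × 0.9583 = 115.091 mm/month

115.1 mm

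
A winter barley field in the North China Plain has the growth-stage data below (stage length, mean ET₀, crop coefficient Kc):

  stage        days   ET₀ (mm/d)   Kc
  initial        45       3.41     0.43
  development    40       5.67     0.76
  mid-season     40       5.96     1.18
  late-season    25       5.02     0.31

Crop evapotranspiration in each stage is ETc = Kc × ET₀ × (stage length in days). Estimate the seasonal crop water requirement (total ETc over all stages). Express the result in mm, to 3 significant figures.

559 mm

initial: 0.43 × 3.41 × 45 = 65.98 mm
development: 0.76 × 5.67 × 40 = 172.37 mm
mid-season: 1.18 × 5.96 × 40 = 281.31 mm
late-season: 0.31 × 5.02 × 25 = 38.91 mm
Seasonal total = 558.57 mm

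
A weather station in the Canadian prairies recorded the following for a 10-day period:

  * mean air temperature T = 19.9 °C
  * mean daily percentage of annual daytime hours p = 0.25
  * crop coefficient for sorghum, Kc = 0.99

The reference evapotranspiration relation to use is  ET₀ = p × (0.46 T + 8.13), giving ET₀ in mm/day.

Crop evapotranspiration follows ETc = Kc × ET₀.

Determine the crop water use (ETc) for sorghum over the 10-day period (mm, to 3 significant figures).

ET₀ = 0.25 × (0.46 × 19.9 + 8.13) = 0.25 × 17.284 = 4.3210 mm/d
ETc = Kc × ET₀ = 0.99 × 4.3210 = 4.2778 mm/d
Over 10 days: 4.2778 × 10 = 42.778 mm

42.8 mm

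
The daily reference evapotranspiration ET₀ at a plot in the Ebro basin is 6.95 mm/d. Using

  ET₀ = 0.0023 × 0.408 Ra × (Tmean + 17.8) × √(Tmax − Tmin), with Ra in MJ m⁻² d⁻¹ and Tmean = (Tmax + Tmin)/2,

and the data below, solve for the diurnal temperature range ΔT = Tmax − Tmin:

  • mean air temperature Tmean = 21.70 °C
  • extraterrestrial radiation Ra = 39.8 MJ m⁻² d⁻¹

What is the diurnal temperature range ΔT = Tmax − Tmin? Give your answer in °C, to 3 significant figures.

√ΔT = ET₀ / [0.0023 × 0.408 × Ra × (Tmean+17.8)] = 6.95 / (0.0023 × 16.2384 × 39.50) = 4.7110
ΔT = 4.7110² = 22.194 °C

22.2 °C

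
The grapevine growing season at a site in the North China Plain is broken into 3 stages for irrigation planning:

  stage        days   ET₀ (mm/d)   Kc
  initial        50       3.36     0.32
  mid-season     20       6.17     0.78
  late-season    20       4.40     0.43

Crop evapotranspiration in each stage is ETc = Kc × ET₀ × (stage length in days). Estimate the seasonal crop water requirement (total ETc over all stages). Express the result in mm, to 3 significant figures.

188 mm

initial: 0.32 × 3.36 × 50 = 53.76 mm
mid-season: 0.78 × 6.17 × 20 = 96.25 mm
late-season: 0.43 × 4.40 × 20 = 37.84 mm
Seasonal total = 187.85 mm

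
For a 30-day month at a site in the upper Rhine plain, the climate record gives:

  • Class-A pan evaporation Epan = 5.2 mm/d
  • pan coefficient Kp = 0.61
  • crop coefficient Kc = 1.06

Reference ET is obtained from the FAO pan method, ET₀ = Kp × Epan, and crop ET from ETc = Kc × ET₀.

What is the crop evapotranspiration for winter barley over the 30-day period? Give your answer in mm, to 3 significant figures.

101 mm

ET₀ = 0.61 × 5.2 = 3.1720 mm/d
ETc = Kc × ET₀ = 1.06 × 3.1720 = 3.3623 mm/d
Over 30 days: 3.3623 × 30 = 100.869 mm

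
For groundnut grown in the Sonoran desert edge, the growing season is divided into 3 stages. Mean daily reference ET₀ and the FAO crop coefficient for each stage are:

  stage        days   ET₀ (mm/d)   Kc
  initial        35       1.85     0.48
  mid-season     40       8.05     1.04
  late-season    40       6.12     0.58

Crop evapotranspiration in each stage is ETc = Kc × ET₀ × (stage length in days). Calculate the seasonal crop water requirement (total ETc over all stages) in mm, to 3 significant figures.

initial: 0.48 × 1.85 × 35 = 31.08 mm
mid-season: 1.04 × 8.05 × 40 = 334.88 mm
late-season: 0.58 × 6.12 × 40 = 141.98 mm
Seasonal total = 507.94 mm

508 mm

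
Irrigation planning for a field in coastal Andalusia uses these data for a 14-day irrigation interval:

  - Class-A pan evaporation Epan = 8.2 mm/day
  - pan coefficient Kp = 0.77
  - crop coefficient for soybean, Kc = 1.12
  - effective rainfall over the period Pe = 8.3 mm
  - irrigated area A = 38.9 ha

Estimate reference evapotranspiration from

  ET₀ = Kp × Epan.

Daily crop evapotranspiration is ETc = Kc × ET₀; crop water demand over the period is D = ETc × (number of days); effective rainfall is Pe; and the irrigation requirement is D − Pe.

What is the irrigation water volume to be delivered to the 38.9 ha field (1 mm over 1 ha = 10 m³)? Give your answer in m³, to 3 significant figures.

ET₀ = 0.77 × 8.2 = 6.3140 mm/d
ETc = Kc × ET₀ = 1.12 × 6.3140 = 7.0717 mm/d
Crop demand D = ETc × 14 d = 7.0717 × 14 = 99.004 mm
D − Pe = 99.004 − 8.3 = 90.704 mm
Volume = 90.704 mm × 38.9 ha × 10 = 35283.9 m³

35300 m³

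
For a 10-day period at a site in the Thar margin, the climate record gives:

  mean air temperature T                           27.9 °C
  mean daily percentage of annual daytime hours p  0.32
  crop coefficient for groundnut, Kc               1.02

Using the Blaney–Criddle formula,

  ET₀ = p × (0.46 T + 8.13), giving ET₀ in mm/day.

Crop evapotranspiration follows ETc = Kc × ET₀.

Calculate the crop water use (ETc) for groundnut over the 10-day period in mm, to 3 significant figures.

ET₀ = 0.32 × (0.46 × 27.9 + 8.13) = 0.32 × 20.964 = 6.7085 mm/d
ETc = Kc × ET₀ = 1.02 × 6.7085 = 6.8427 mm/d
Over 10 days: 6.8427 × 10 = 68.427 mm

68.4 mm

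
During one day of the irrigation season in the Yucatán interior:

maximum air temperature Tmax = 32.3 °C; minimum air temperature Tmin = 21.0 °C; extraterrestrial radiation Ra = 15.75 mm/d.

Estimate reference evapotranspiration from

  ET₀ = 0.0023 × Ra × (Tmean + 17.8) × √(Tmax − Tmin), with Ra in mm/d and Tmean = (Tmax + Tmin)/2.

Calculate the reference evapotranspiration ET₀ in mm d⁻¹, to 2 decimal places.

Tmean = (32.3 + 21.0)/2 = 26.65 °C
ET₀ = 0.0023 × 15.75 × (26.65 + 17.8) × √11.3 = 0.0023 × 15.75 × 44.45 × 3.3615 = 5.4127 mm/d

5.41 mm d⁻¹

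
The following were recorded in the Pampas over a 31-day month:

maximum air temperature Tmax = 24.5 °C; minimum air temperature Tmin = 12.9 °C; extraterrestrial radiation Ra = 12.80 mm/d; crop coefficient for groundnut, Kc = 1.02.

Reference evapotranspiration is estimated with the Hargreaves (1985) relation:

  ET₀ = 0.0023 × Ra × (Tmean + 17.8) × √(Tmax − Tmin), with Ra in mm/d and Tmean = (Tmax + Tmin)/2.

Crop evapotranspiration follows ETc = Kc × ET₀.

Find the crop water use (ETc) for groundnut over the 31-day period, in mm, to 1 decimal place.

Tmean = (24.5 + 12.9)/2 = 18.70 °C
ET₀ = 0.0023 × 12.80 × (18.70 + 17.8) × √11.6 = 0.0023 × 12.80 × 36.50 × 3.4059 = 3.6598 mm/d
ETc = Kc × ET₀ = 1.02 × 3.6598 = 3.7330 mm/d
Over 31 days: 3.7330 × 31 = 115.723 mm

115.7 mm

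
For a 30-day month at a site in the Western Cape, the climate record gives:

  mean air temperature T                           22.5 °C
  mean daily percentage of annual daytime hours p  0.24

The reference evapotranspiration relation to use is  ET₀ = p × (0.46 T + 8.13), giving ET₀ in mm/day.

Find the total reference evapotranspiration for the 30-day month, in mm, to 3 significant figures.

ET₀ = 0.24 × (0.46 × 22.5 + 8.13) = 0.24 × 18.480 = 4.4352 mm/d
Monthly total = 4.4352 × 30 = 133.056 mm

133 mm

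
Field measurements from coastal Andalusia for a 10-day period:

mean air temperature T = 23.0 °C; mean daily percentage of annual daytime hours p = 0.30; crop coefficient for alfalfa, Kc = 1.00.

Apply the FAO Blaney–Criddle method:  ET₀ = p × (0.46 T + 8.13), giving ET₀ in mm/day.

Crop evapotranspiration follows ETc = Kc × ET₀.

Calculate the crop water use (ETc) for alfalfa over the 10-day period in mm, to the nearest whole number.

56 mm

ET₀ = 0.30 × (0.46 × 23.0 + 8.13) = 0.30 × 18.710 = 5.6130 mm/d
ETc = Kc × ET₀ = 1.00 × 5.6130 = 5.6130 mm/d
Over 10 days: 5.6130 × 10 = 56.130 mm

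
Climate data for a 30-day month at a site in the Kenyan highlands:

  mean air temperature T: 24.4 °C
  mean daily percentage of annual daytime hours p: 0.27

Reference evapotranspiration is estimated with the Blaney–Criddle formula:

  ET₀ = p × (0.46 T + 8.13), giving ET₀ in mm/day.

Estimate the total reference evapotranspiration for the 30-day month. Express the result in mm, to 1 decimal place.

ET₀ = 0.27 × (0.46 × 24.4 + 8.13) = 0.27 × 19.354 = 5.2256 mm/d
Monthly total = 5.2256 × 30 = 156.768 mm

156.8 mm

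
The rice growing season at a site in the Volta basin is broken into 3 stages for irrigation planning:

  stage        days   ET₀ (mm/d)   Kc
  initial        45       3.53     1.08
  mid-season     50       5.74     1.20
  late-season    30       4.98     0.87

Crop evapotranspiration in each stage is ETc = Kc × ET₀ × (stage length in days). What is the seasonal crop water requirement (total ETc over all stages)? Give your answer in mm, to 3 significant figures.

initial: 1.08 × 3.53 × 45 = 171.56 mm
mid-season: 1.20 × 5.74 × 50 = 344.40 mm
late-season: 0.87 × 4.98 × 30 = 129.98 mm
Seasonal total = 645.94 mm

646 mm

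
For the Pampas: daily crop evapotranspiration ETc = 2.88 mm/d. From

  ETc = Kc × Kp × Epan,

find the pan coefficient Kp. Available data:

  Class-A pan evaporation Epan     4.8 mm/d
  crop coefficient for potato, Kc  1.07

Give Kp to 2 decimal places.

ETc = Kc × Kp × Epan  ⇒  Kp = ETc / (Kc × Epan)
Kp = 2.88 / (1.07 × 4.8) = 2.88 / 5.136 = 0.5607

0.56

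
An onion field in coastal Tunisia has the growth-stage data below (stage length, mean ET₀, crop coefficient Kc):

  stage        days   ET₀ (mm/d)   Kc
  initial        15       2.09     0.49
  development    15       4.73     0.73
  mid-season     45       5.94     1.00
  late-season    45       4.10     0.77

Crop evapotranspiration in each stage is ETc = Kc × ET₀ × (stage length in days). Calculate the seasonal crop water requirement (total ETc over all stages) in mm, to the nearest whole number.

477 mm

initial: 0.49 × 2.09 × 15 = 15.36 mm
development: 0.73 × 4.73 × 15 = 51.79 mm
mid-season: 1.00 × 5.94 × 45 = 267.30 mm
late-season: 0.77 × 4.10 × 45 = 142.07 mm
Seasonal total = 476.52 mm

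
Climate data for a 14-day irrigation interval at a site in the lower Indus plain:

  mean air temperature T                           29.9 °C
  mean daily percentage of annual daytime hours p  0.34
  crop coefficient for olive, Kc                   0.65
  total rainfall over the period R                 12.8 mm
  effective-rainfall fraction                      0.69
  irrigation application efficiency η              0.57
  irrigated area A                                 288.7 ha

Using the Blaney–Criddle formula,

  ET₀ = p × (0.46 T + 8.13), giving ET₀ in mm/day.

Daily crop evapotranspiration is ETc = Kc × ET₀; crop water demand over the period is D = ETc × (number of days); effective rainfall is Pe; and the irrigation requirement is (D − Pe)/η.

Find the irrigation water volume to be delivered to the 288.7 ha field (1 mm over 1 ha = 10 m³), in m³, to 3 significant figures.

ET₀ = 0.34 × (0.46 × 29.9 + 8.13) = 0.34 × 21.884 = 7.4406 mm/d
ETc = Kc × ET₀ = 0.65 × 7.4406 = 4.8364 mm/d
Crop demand D = ETc × 14 d = 4.8364 × 14 = 67.710 mm
Pe = 0.69 × 12.8 = 8.832 mm
D − Pe = 67.710 − 8.832 = 58.878 mm
Gross irrigation = 58.878 / 0.57 = 103.295 mm
Volume = 103.295 mm × 288.7 ha × 10 = 298212.7 m³

298000 m³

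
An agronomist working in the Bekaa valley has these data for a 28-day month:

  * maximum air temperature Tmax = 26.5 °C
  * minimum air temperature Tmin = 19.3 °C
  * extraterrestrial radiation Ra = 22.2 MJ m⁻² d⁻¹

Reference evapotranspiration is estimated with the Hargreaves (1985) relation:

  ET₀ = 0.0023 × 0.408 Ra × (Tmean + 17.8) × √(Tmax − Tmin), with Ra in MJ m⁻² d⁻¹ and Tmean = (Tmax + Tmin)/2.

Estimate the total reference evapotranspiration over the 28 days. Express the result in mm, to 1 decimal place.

63.7 mm

Tmean = (26.5 + 19.3)/2 = 22.90 °C
0.408 Ra = 0.408 × 22.2 = 9.0576 mm/d equivalent
ET₀ = 0.0023 × 9.0576 × (22.90 + 17.8) × √7.2 = 0.0023 × 9.0576 × 40.70 × 2.6833 = 2.2751 mm/d
Over 28 days: 2.2751 × 28 = 63.703 mm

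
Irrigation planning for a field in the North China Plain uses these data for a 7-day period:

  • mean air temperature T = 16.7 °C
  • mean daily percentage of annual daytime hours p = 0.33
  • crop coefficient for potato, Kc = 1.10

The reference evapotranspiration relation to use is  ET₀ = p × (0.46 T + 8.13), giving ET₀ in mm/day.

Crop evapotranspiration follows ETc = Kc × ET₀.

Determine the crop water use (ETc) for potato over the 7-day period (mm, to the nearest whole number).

ET₀ = 0.33 × (0.46 × 16.7 + 8.13) = 0.33 × 15.812 = 5.2180 mm/d
ETc = Kc × ET₀ = 1.10 × 5.2180 = 5.7398 mm/d
Over 7 days: 5.7398 × 7 = 40.179 mm

40 mm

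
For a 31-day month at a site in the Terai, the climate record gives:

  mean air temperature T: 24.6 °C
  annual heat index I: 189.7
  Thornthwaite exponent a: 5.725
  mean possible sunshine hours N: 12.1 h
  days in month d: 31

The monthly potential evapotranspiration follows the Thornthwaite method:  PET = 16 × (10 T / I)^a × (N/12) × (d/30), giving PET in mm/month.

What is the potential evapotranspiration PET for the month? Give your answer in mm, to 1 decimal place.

73.8 mm

10T/I = 10 × 24.6 / 189.7 = 1.2968
(10T/I)^a = 1.2968^5.725 = 4.4279
Uncorrected PET = 16 × 4.4279 = 70.846 mm
Correction = (N/12)(d/30) = (12.1/12)(31/30) = 1.0419
PET = 70.846 × 1.0419 = 73.814 mm/month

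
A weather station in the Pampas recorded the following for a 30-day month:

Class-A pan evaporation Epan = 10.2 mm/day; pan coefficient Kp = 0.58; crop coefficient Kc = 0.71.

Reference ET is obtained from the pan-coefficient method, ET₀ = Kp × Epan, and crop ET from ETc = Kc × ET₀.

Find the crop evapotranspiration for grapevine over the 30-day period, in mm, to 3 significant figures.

ET₀ = 0.58 × 10.2 = 5.9160 mm/d
ETc = Kc × ET₀ = 0.71 × 5.9160 = 4.2004 mm/d
Over 30 days: 4.2004 × 30 = 126.012 mm

126 mm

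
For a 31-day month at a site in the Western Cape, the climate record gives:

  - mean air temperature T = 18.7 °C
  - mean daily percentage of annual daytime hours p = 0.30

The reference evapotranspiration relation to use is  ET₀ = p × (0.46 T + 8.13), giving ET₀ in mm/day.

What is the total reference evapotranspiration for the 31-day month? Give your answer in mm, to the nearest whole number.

ET₀ = 0.30 × (0.46 × 18.7 + 8.13) = 0.30 × 16.732 = 5.0196 mm/d
Monthly total = 5.0196 × 31 = 155.608 mm

156 mm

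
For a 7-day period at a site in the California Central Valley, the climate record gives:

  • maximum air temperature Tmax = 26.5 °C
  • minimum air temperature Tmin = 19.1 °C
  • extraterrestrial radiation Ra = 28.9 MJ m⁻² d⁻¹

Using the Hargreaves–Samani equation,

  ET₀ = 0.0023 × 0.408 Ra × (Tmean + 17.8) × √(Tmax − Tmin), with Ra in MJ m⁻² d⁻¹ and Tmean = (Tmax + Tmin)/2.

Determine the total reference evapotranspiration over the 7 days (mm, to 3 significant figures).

Tmean = (26.5 + 19.1)/2 = 22.80 °C
0.408 Ra = 0.408 × 28.9 = 11.7912 mm/d equivalent
ET₀ = 0.0023 × 11.7912 × (22.80 + 17.8) × √7.4 = 0.0023 × 11.7912 × 40.60 × 2.7203 = 2.9952 mm/d
Over 7 days: 2.9952 × 7 = 20.966 mm

21.0 mm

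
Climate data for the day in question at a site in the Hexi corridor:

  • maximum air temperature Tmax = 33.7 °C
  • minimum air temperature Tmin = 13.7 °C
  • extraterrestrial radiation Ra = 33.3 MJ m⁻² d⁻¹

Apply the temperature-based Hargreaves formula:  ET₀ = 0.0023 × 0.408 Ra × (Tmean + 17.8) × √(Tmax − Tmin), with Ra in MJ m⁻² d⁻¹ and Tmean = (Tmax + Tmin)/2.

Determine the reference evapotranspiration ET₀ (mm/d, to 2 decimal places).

Tmean = (33.7 + 13.7)/2 = 23.70 °C
0.408 Ra = 0.408 × 33.3 = 13.5864 mm/d equivalent
ET₀ = 0.0023 × 13.5864 × (23.70 + 17.8) × √20.0 = 0.0023 × 13.5864 × 41.50 × 4.4721 = 5.7995 mm/d

5.80 mm/d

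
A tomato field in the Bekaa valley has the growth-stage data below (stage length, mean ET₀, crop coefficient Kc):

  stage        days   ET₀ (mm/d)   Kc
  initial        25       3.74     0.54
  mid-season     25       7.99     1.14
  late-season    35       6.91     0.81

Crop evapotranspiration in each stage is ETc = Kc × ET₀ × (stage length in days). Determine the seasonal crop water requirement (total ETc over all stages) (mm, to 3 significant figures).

474 mm

initial: 0.54 × 3.74 × 25 = 50.49 mm
mid-season: 1.14 × 7.99 × 25 = 227.72 mm
late-season: 0.81 × 6.91 × 35 = 195.90 mm
Seasonal total = 474.11 mm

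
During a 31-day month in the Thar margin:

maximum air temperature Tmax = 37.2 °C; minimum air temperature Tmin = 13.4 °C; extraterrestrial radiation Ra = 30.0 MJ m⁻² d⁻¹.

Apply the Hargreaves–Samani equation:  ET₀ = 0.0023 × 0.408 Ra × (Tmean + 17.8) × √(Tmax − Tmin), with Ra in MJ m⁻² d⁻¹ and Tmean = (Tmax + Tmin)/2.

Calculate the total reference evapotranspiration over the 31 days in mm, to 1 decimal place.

Tmean = (37.2 + 13.4)/2 = 25.30 °C
0.408 Ra = 0.408 × 30.0 = 12.2400 mm/d equivalent
ET₀ = 0.0023 × 12.2400 × (25.30 + 17.8) × √23.8 = 0.0023 × 12.2400 × 43.10 × 4.8785 = 5.9193 mm/d
Over 31 days: 5.9193 × 31 = 183.498 mm

183.5 mm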